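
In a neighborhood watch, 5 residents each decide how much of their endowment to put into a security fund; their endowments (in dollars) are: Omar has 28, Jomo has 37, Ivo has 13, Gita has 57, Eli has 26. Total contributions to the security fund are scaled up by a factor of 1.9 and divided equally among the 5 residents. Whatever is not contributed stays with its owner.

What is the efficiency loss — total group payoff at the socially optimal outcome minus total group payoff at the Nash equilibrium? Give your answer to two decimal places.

144.90 dollars

The private return per contributed unit is 1.9/5 = 0.3800 < 1 for every player regardless of endowment, so the Nash equilibrium is zero contribution and the group total is Σ E_j = 28 + 37 + 13 + 57 + 26 = 161.
Each contributed unit returns 1.900 to the group, so the social optimum is full contribution by everyone: group total = 1.900 × 161 = 305.90.
Efficiency loss = (1.900 − 1) × 161 = 144.90.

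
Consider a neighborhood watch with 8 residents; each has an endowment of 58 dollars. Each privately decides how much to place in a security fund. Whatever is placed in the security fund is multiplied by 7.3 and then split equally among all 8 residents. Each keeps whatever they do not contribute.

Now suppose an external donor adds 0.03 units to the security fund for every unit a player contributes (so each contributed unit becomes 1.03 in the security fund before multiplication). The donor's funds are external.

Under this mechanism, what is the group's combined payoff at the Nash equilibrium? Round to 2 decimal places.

464.00 dollars

Even with the mechanism, each unit contributed returns only 7.3 × 1.03 / 8 = 0.9399 per unit of net cost, so contributing nothing is still dominant.
Everyone keeps their endowment and the group total is 8 × 58 = 464.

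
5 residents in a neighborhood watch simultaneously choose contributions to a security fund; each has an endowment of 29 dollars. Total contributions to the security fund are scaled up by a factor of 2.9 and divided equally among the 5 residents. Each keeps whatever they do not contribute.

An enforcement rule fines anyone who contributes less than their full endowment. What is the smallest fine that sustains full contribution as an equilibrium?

12.18 dollars

Given the others contribute fully, the best deviation is to contribute 0 (any partial contribution still incurs the fine and gives up units whose private return 0.5800 is below 1).
Deviating from 29 to 0 saves 29 dollars but forfeits the deviator's share of the drop in the security fund: 2.9/5 × 29 = 16.82.
So the deviation gain is 29 − 16.82 = 12.18, and the fine must be at least 12.18 dollars to wipe it out.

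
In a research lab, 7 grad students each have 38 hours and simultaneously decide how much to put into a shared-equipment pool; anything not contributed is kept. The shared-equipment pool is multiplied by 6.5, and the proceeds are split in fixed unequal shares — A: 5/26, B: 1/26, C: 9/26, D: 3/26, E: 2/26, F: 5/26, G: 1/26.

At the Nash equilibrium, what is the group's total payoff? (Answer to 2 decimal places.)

Each unit j contributes comes back to j as 6.5 × (j's share), so j prefers to contribute only if that share exceeds 1/6.5 = 0.1538; otherwise keeping the unit dominates.
A, C and F clear that bar, contributing 38 each; the remaining 4 contribute 0. Total contributed: 114.
The shared-equipment pool pays out 6.5 × 114 = 741.00 in total (split across the unequal shares, but the aggregate is all that matters for the group sum).
The 4 free-riders keep 38 each, adding 152. Group total = 152 + 741.00 = 893.00.

893.00 hours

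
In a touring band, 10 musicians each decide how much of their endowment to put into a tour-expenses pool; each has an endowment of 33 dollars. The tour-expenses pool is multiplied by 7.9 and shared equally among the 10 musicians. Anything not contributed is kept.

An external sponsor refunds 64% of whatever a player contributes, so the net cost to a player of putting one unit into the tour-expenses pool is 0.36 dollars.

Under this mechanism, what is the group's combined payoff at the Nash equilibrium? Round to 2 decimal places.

The effective private return per unit is now (7.9/10) / 0.36 = 2.1944 > 1, so every player's dominant strategy flips to full contribution.
At the Nash equilibrium everyone contributes 33. Group total payoff = 10 × (33 × 0.64 + 7.9 × 33) = 2818.20.

2818.20 dollars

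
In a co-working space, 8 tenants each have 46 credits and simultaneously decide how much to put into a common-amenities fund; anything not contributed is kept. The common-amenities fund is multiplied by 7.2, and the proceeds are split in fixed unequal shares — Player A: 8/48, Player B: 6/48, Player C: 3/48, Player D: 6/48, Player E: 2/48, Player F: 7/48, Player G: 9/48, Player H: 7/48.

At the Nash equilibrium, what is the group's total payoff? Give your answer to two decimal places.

1508.80 credits

Each unit j contributes comes back to j as 7.2 × (j's share), so j prefers to contribute only if that share exceeds 1/7.2 = 0.1389; otherwise keeping the unit dominates.
Player A, Player F, Player G and Player H clear that bar, contributing 46 each; the remaining 4 contribute 0. Total contributed: 184.
The common-amenities fund pays out 7.2 × 184 = 1324.80 in total (split across the unequal shares, but the aggregate is all that matters for the group sum).
The 4 free-riders keep 46 each, adding 184. Group total = 184 + 1324.80 = 1508.80.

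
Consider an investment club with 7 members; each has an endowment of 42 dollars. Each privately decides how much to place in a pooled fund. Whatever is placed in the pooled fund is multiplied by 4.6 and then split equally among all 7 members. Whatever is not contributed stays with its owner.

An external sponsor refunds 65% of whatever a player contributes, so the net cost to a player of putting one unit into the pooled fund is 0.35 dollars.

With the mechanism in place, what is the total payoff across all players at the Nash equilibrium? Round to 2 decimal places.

With the mechanism, a contributed unit returns (4.6/7) / 0.35 = 1.8776 per unit of net cost to the contributor — now above 1 — so contributing fully is weakly dominant for every player.
At the Nash equilibrium everyone contributes 42. Group total payoff = 7 × (42 × 0.65 + 4.6 × 42) = 1543.50.

1543.50 dollars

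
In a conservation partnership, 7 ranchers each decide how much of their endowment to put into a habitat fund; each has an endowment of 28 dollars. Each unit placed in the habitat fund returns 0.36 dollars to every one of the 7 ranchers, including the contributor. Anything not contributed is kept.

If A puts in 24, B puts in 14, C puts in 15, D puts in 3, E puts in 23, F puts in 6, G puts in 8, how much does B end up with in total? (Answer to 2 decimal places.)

Total contributed: 24 + 14 + 15 + 3 + 23 + 6 + 8 = 93.
Each receives 0.36 × 93 = 33.48 from the habitat fund.
B keeps 28 − 14 = 14, so B's payoff is 14 + 33.48 = 47.48.

47.48 dollars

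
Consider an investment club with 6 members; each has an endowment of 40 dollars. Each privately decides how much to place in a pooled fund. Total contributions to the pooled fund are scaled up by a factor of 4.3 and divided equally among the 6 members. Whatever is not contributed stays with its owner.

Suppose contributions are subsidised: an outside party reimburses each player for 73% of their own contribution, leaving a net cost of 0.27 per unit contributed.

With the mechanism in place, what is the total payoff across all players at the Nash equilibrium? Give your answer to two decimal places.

1207.20 dollars

The effective private return per unit is now (4.3/6) / 0.27 = 2.6543 > 1, so every player's dominant strategy flips to full contribution.
At the Nash equilibrium everyone contributes 40. Group total payoff = 6 × (40 × 0.73 + 4.3 × 40) = 1207.20.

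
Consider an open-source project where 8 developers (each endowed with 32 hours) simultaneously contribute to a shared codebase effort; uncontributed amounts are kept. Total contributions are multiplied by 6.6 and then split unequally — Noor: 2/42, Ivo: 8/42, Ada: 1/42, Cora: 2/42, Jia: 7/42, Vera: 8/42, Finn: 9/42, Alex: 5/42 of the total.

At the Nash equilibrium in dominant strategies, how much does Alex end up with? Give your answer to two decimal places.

132.57 hours

Player j's private return per contributed unit is 6.6 × (j's share). Contributing is weakly dominant for j when that share is at least 1/6.6 = 0.1515, and contributing 0 is dominant otherwise.
The shares above 0.1515 belong to Ivo, Jia, Vera and Finn, contributing 32 each; the remaining 4 contribute 0. Total contributed: 128.
Alex keeps 32 and receives 6.6 × 128 × 5/42 = 100.57 from the shared codebase effort, for a payoff of 132.57.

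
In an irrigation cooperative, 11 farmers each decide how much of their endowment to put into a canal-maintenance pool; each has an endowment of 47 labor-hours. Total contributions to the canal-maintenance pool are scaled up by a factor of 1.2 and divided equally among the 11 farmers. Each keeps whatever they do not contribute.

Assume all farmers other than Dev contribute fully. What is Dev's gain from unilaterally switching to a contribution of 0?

Switching from a contribution of 47 to 0 lets Dev keep an extra 47 labor-hours, but lowers the canal-maintenance pool by 47, which costs Dev their own share of that drop: 1.2/11 × 47 = 5.13.
Net gain = 47 − 5.13 = 41.87. The private return per contributed unit (0.1091) is below 1, so free-riding is indeed the best response regardless of what the others do.

41.87 labor-hours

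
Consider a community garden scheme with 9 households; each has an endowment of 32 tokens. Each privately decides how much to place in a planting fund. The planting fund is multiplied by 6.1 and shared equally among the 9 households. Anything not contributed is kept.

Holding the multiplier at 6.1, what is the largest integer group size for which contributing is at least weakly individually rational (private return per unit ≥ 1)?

6

Private return per unit is 6.1/(group size), which is ≥ 1 whenever the group size is ≤ 6.1.
The largest such integer is 6.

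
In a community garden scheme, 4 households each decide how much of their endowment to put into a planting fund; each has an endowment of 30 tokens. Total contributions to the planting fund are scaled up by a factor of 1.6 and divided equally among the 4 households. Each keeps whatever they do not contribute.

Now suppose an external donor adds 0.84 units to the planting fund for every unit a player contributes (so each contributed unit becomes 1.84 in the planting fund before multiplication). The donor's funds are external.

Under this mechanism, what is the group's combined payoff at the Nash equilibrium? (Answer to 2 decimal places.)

120.00 tokens

The effective private return is 1.6 × 1.84 / 4 = 0.7360, which is still under 1, so the mechanism doesn't change anyone's dominant strategy: zero contribution.
At the Nash equilibrium no one contributes; group total payoff = 4 × 30 = 120.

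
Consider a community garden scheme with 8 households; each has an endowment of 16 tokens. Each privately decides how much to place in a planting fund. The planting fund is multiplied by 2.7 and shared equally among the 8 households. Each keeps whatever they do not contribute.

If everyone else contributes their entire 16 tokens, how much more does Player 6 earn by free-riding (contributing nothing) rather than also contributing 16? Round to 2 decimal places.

Switching from a contribution of 16 to 0 lets Player 6 keep an extra 16 tokens, but lowers the planting fund by 16, which costs Player 6 their own share of that drop: 2.7/8 × 16 = 5.40.
Net gain = 16 − 5.40 = 10.60. The private return per contributed unit (0.3375) is below 1, so free-riding is indeed the best response regardless of what the others do.

10.60 tokens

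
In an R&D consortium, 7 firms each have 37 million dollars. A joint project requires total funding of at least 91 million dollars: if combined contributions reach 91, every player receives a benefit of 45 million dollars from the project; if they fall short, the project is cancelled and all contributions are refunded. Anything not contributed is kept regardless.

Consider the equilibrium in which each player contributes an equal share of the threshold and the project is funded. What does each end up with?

69 million dollars

Equal share of the threshold: 91/7 = 13.
At this profile no one gains by cutting their contribution: any cut drops the total below 91, the project is cancelled, contributions are refunded, and the deviator ends with 37, which is less than 37 − 13 + 45 = 69. Contributing more than 13 just wastes the excess. So contributing exactly 13 is a best response.
Each player's payoff: 37 − 13 + 45 = 69.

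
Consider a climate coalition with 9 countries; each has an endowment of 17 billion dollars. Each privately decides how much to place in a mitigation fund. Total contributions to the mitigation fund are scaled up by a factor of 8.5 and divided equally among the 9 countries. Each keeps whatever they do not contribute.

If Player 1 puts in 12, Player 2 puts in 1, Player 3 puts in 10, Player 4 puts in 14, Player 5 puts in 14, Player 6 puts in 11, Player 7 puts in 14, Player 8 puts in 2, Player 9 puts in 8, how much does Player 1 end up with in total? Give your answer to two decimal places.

86.22 billion dollars

Total contributed: 12 + 1 + 10 + 14 + 14 + 11 + 14 + 2 + 8 = 86.
Each receives 8.5 × 86 / 9 = 81.22 from the mitigation fund.
Player 1 keeps 17 − 12 = 5, so Player 1's payoff is 5 + 81.22 = 86.22.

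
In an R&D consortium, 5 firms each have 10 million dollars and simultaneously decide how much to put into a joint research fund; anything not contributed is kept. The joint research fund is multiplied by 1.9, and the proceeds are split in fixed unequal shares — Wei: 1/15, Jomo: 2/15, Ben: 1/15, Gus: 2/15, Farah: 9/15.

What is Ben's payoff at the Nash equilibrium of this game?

11.27 million dollars

A player with share s gets back 1.9·s per unit contributed, so full contribution is dominant for anyone with s > 1/1.9 = 0.5263 and zero contribution is dominant for anyone below.
Only Farah (9/15) clears that bar, contributing 10; the remaining 4 contribute 0. Total contributed: 10.
Ben keeps 10 and receives 1.9 × 10 × 1/15 = 1.27 from the joint research fund, for a payoff of 11.27.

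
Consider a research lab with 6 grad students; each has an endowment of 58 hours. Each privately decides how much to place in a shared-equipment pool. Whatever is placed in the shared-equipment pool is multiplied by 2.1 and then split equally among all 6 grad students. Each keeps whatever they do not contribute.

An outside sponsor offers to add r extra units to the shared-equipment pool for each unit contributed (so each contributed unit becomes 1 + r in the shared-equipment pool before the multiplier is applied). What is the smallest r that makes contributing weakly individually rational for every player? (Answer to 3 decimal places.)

1.857

With matching at rate r, one contributed unit becomes (1 + r) in the shared-equipment pool and returns 2.1 × (1 + r) / 6 to the contributor.
Setting this equal to 1: 1 + r = 6/2.1 = 2.8571.
So the minimum matching rate is r = 2.8571 − 1 = 1.857.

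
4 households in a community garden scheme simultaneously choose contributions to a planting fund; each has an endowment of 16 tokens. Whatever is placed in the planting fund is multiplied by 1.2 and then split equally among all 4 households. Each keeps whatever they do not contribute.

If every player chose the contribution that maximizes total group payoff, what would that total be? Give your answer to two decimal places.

76.80 tokens

Each contributed unit returns 1.200 to the group as a whole (0.3000 to each of 4 players), which exceeds 1, so the social optimum is full contribution: group total = 1.200 × 64 = 76.80.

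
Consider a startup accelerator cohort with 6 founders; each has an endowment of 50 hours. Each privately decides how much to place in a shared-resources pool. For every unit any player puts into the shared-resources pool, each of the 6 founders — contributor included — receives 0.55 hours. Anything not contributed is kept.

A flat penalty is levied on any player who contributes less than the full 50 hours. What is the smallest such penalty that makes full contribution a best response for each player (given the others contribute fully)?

Given the others contribute fully, the best deviation is to contribute 0 (any partial contribution still incurs the fine and gives up units whose private return 0.55 is below 1).
Deviating from 50 to 0 saves 50 hours but forfeits the deviator's share of the drop in the shared-resources pool: 0.55 × 50 = 27.50.
So the deviation gain is 50 − 27.50 = 22.50, and the fine must be at least 22.50 hours to wipe it out.

22.50 hours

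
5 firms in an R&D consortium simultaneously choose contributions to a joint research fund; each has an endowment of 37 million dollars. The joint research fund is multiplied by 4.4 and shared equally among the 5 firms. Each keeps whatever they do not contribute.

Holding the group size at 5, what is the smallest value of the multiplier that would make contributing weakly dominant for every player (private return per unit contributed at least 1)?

5

A contributed unit returns (multiplier)/5 to its contributor.
This reaches 1 exactly when the multiplier is 5.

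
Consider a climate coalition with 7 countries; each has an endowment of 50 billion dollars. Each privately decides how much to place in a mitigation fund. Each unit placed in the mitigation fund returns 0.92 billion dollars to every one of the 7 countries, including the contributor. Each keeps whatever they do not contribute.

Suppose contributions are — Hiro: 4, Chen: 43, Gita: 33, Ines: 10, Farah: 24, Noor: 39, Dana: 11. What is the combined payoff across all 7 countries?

Total contributed: 4 + 43 + 33 + 10 + 24 + 39 + 11 = 164; total kept: 7 × 50 − 164 = 186.
The mitigation fund pays out 0.92 × 7 × 164 = 1056.16 in aggregate.
Group total = 186 + 1056.16 = 1242.16.

1242.16 billion dollars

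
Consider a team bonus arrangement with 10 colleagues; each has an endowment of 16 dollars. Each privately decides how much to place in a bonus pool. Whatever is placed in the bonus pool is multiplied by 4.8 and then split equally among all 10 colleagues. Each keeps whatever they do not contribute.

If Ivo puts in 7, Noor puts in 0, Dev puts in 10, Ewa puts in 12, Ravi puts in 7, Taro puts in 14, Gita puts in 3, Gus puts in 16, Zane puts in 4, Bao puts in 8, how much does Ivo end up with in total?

47.88 dollars

Total contributed: 7 + 0 + 10 + 12 + 7 + 14 + 3 + 16 + 4 + 8 = 81.
Each receives 4.8 × 81 / 10 = 38.88 from the bonus pool.
Ivo keeps 16 − 7 = 9, so Ivo's payoff is 9 + 38.88 = 47.88.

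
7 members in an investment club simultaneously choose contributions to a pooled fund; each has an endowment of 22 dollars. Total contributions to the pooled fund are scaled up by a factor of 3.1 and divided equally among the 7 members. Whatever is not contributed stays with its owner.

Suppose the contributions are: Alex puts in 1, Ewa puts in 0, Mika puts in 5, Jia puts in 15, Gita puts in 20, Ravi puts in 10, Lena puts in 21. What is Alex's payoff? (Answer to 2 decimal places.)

52.89 dollars

Total contributed: 1 + 0 + 5 + 15 + 20 + 10 + 21 = 72.
Each receives 3.1 × 72 / 7 = 31.89 from the pooled fund.
Alex keeps 22 − 1 = 21, so Alex's payoff is 21 + 31.89 = 52.89.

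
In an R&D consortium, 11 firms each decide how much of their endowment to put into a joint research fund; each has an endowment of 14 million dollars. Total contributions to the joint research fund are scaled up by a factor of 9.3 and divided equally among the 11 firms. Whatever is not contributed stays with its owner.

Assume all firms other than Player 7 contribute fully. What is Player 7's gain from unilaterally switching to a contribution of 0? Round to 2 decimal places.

2.16 million dollars

Switching from a contribution of 14 to 0 lets Player 7 keep an extra 14 million dollars, but lowers the joint research fund by 14, which costs Player 7 their own share of that drop: 9.3/11 × 14 = 11.84.
Net gain = 14 − 11.84 = 2.16. The private return per contributed unit (0.8455) is below 1, so free-riding is indeed the best response regardless of what the others do.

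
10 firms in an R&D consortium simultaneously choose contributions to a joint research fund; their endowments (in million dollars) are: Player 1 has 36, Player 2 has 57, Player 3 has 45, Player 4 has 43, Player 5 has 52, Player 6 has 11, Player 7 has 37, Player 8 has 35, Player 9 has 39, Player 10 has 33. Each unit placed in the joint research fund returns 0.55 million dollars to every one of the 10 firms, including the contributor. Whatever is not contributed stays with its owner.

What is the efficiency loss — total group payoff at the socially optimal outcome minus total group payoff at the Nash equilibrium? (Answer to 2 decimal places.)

The private return per contributed unit is 0.55 < 1 for everyone, so the Nash equilibrium is zero contribution and the group total is Σ E_j = 36 + 57 + 45 + 43 + 52 + 11 + 37 + 35 + 39 + 33 = 388.
Each contributed unit returns 5.500 to the group, so the social optimum is full contribution by everyone: group total = 5.500 × 388 = 2134.00.
Efficiency loss = (5.500 − 1) × 388 = 1746.00.

1746.00 million dollars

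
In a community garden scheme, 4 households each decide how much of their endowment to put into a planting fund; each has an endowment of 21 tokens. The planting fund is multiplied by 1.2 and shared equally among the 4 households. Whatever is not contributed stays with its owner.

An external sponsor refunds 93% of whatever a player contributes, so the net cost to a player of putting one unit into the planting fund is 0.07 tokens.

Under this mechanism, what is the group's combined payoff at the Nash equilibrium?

178.92 tokens

The effective private return per unit is now (1.2/4) / 0.07 = 4.2857 > 1, so every player's dominant strategy flips to full contribution.
So the Nash equilibrium is full contribution by all 4; the group earns 4 × (21 × 0.93 + 1.2 × 21) = 178.92.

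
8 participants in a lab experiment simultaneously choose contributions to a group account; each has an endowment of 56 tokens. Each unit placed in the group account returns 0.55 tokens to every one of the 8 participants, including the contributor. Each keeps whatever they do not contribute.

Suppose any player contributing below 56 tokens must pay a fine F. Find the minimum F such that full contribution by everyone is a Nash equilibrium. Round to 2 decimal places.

Given the others contribute fully, the best deviation is to contribute 0 (any partial contribution still incurs the fine and gives up units whose private return 0.55 is below 1).
Deviating from 56 to 0 saves 56 tokens but forfeits the deviator's share of the drop in the group account: 0.55 × 56 = 30.80.
So the deviation gain is 56 − 30.80 = 25.20, and the fine must be at least 25.20 tokens to wipe it out.

25.20 tokens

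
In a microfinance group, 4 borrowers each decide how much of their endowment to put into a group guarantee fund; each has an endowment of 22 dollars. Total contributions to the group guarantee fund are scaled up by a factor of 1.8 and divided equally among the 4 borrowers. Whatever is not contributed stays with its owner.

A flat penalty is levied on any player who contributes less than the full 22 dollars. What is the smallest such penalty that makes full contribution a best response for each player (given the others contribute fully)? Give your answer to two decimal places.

Given the others contribute fully, the best deviation is to contribute 0 (any partial contribution still incurs the fine and gives up units whose private return 0.4500 is below 1).
Deviating from 22 to 0 saves 22 dollars but forfeits the deviator's share of the drop in the group guarantee fund: 1.8/4 × 22 = 9.90.
So the deviation gain is 22 − 9.90 = 12.10, and the fine must be at least 12.10 dollars to wipe it out.

12.10 dollars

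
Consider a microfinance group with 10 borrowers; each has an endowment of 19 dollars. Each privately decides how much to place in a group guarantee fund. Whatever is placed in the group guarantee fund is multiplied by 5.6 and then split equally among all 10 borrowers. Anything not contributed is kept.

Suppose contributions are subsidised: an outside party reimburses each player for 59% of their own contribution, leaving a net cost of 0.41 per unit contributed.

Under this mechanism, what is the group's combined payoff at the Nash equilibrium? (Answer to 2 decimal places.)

1176.10 dollars

The effective private return per unit is now (5.6/10) / 0.41 = 1.3659 > 1, so every player's dominant strategy flips to full contribution.
At the Nash equilibrium everyone contributes 19. Group total payoff = 10 × (19 × 0.59 + 5.6 × 19) = 1176.10.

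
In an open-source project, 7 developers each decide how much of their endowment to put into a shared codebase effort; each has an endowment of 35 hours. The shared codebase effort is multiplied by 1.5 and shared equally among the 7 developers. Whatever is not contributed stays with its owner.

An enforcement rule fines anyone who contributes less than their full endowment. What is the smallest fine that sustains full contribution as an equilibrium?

Given the others contribute fully, the best deviation is to contribute 0 (any partial contribution still incurs the fine and gives up units whose private return 0.2143 is below 1).
Deviating from 35 to 0 saves 35 hours but forfeits the deviator's share of the drop in the shared codebase effort: 1.5/7 × 35 = 7.50.
So the deviation gain is 35 − 7.50 = 27.50, and the fine must be at least 27.50 hours to wipe it out.

27.50 hours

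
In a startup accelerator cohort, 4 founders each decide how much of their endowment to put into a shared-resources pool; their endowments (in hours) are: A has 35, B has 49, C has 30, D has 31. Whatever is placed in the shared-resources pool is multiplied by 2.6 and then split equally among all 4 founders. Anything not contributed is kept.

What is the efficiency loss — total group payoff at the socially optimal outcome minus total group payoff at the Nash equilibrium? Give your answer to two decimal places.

The private return per contributed unit is 2.6/4 = 0.6500 < 1 for every player regardless of endowment, so the Nash equilibrium is zero contribution and the group total is Σ E_j = 35 + 49 + 30 + 31 = 145.
Each contributed unit returns 2.600 to the group, so the social optimum is full contribution by everyone: group total = 2.600 × 145 = 377.00.
Efficiency loss = (2.600 − 1) × 145 = 232.00.

232.00 hours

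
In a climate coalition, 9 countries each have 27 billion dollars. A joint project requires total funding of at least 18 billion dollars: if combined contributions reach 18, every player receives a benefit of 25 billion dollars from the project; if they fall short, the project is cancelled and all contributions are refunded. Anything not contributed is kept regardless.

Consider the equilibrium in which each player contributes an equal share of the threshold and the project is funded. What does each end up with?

Equal share of the threshold: 18/9 = 2.
At this profile no one gains by cutting their contribution: any cut drops the total below 18, the project is cancelled, contributions are refunded, and the deviator ends with 27, which is less than 27 − 2 + 25 = 50. Contributing more than 2 just wastes the excess. So contributing exactly 2 is a best response.
Each player's payoff: 27 − 2 + 25 = 50.

50 billion dollars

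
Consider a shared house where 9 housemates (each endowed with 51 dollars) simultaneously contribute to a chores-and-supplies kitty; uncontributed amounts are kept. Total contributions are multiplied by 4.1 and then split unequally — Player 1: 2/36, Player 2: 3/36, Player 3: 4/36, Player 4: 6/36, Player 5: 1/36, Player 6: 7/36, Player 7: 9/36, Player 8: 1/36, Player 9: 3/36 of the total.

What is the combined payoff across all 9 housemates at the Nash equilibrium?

Each unit j contributes comes back to j as 4.1 × (j's share), so j prefers to contribute only if that share exceeds 1/4.1 = 0.2439; otherwise keeping the unit dominates.
Player 7 alone (share 9/36) is above the threshold, contributing 51; the remaining 8 contribute 0. Total contributed: 51.
The chores-and-supplies kitty pays out 4.1 × 51 = 209.10 in total (split across the unequal shares, but the aggregate is all that matters for the group sum).
The 8 free-riders keep 51 each, adding 408. Group total = 408 + 209.10 = 617.10.

617.10 dollars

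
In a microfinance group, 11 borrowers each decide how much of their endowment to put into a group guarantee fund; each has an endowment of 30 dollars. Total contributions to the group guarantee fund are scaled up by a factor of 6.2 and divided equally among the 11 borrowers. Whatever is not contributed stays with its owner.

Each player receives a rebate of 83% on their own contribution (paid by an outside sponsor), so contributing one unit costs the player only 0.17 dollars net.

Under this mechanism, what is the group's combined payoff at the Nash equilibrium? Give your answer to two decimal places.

Under the mechanism each unit contributed yields (6.2/11) / 0.17 = 3.3155 back to its contributor per unit of net cost, which exceeds 1, making full contribution the dominant choice for everyone.
At the Nash equilibrium everyone contributes 30. Group total payoff = 11 × (30 × 0.83 + 6.2 × 30) = 2319.90.

2319.90 dollars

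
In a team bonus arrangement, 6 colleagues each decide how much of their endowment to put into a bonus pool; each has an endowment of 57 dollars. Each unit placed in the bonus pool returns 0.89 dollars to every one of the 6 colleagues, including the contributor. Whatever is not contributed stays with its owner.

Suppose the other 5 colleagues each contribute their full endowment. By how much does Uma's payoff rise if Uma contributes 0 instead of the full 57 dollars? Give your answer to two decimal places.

6.27 dollars

Switching from a contribution of 57 to 0 lets Uma keep an extra 57 dollars, but lowers the bonus pool by 57, which costs Uma their own share of that drop: 0.89 × 57 = 50.73.
Net gain = 57 − 50.73 = 6.27. The private return per contributed unit (0.89) is below 1, so free-riding is indeed the best response regardless of what the others do.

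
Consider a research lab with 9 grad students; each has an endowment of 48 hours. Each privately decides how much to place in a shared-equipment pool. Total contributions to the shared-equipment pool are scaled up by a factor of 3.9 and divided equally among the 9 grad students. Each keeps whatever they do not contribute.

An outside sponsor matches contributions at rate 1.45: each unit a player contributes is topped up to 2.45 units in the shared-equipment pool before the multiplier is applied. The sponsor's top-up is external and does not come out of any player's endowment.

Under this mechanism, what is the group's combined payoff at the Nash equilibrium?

The effective private return per unit is now 3.9 × 2.45 / 9 = 1.0617 > 1, so every player's dominant strategy flips to full contribution.
So the Nash equilibrium is full contribution by all 9; the group earns 3.9 × 2.45 × 432 = 4127.76.

4127.76 hours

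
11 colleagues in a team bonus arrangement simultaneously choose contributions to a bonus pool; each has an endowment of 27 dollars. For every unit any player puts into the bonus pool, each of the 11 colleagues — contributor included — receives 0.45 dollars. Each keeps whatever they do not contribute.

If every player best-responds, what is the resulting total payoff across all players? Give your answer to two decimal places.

The private return per contributed unit is 0.45 < 1, so contributing 0 is dominant for every player. At the Nash equilibrium everyone keeps their 27, and the group total is 11 × 27 = 297.

297.00 dollars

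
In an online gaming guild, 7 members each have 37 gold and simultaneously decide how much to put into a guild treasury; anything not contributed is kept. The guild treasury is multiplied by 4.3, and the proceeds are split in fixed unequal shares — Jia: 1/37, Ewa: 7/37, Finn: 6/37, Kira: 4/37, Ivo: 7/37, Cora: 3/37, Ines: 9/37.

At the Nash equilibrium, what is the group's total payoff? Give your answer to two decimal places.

Each unit j contributes comes back to j as 4.3 × (j's share), so j prefers to contribute only if that share exceeds 1/4.3 = 0.2326; otherwise keeping the unit dominates.
Ines alone (share 9/37) is above the threshold, contributing 37; the remaining 6 contribute 0. Total contributed: 37.
The guild treasury pays out 4.3 × 37 = 159.10 in total (split across the unequal shares, but the aggregate is all that matters for the group sum).
The 6 free-riders keep 37 each, adding 222. Group total = 222 + 159.10 = 381.10.

381.10 gold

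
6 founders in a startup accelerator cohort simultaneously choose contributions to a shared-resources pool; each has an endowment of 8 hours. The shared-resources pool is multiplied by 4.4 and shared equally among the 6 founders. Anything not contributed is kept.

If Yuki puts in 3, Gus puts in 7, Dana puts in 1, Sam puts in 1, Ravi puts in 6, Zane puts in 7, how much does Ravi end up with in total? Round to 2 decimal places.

Total contributed: 3 + 7 + 1 + 1 + 6 + 7 = 25.
Each receives 4.4 × 25 / 6 = 18.33 from the shared-resources pool.
Ravi keeps 8 − 6 = 2, so Ravi's payoff is 2 + 18.33 = 20.33.

20.33 hours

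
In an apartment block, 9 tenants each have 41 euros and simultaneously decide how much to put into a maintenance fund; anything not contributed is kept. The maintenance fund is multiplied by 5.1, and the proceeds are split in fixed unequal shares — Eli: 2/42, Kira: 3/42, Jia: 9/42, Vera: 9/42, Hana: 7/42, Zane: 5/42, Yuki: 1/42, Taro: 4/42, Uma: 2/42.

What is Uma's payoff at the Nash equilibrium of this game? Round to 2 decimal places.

A player with share s gets back 5.1·s per unit contributed, so full contribution is dominant for anyone with s > 1/5.1 = 0.1961 and zero contribution is dominant for anyone below.
Jia and Vera clear that bar, contributing 41 each; the remaining 7 contribute 0. Total contributed: 82.
Uma keeps 41 and receives 5.1 × 82 × 2/42 = 19.91 from the maintenance fund, for a payoff of 60.91.

60.91 euros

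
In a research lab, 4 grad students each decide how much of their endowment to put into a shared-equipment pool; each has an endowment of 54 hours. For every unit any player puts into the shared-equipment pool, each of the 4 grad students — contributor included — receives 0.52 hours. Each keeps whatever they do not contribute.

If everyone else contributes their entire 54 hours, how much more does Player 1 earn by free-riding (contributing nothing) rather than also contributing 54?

25.92 hours

Switching from a contribution of 54 to 0 lets Player 1 keep an extra 54 hours, but lowers the shared-equipment pool by 54, which costs Player 1 their own share of that drop: 0.52 × 54 = 28.08.
Net gain = 54 − 28.08 = 25.92. The private return per contributed unit (0.52) is below 1, so free-riding is indeed the best response regardless of what the others do.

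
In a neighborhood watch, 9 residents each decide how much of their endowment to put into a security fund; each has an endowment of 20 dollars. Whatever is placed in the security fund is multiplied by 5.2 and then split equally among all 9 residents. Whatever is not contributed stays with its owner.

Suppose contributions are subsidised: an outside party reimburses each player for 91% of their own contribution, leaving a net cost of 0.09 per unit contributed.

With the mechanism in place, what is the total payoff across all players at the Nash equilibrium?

The effective private return per unit is now (5.2/9) / 0.09 = 6.4198 > 1, so every player's dominant strategy flips to full contribution.
So the Nash equilibrium is full contribution by all 9; the group earns 9 × (20 × 0.91 + 5.2 × 20) = 1099.80.

1099.80 dollars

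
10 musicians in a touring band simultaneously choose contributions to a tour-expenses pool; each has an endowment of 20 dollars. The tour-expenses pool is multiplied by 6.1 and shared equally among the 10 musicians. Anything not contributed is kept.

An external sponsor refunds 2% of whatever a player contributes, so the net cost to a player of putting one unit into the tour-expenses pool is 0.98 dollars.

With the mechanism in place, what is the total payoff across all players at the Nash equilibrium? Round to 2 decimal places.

With the mechanism, a contributed unit returns (6.1/10) / 0.98 = 0.6224 per unit of net cost — still below 1 — so contributing 0 remains dominant for every player.
Everyone keeps their endowment and the group total is 10 × 20 = 200.

200.00 dollars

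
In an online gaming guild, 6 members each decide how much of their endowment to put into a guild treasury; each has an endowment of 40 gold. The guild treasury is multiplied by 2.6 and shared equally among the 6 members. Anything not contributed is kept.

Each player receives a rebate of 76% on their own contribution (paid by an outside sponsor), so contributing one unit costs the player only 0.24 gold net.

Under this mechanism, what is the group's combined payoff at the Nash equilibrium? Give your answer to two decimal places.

806.40 gold

Under the mechanism each unit contributed yields (2.6/6) / 0.24 = 1.8056 back to its contributor per unit of net cost, which exceeds 1, making full contribution the dominant choice for everyone.
At the Nash equilibrium everyone contributes 40. Group total payoff = 6 × (40 × 0.76 + 2.6 × 40) = 806.40.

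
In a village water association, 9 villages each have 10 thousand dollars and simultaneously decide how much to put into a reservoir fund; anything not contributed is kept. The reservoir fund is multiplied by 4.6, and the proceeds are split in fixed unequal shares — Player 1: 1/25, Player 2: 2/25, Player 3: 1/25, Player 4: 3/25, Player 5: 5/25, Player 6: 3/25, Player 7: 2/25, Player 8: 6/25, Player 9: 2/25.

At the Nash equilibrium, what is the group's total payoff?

Player j's private return per contributed unit is 4.6 × (j's share). Contributing is weakly dominant for j when that share is at least 1/4.6 = 0.2174, and contributing 0 is dominant otherwise.
The only share above 0.2174 is Player 8's 6/25, contributing 10; the remaining 8 contribute 0. Total contributed: 10.
The reservoir fund pays out 4.6 × 10 = 46.00 in total (split across the unequal shares, but the aggregate is all that matters for the group sum).
The 8 free-riders keep 10 each, adding 80. Group total = 80 + 46.00 = 126.00.

126.00 thousand dollars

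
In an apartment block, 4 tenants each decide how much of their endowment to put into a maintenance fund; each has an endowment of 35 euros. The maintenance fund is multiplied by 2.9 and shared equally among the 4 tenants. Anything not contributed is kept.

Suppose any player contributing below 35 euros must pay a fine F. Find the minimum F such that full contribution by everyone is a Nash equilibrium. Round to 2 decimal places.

Given the others contribute fully, the best deviation is to contribute 0 (any partial contribution still incurs the fine and gives up units whose private return 0.7250 is below 1).
Deviating from 35 to 0 saves 35 euros but forfeits the deviator's share of the drop in the maintenance fund: 2.9/4 × 35 = 25.37.
So the deviation gain is 35 − 25.37 = 9.63, and the fine must be at least 9.63 euros to wipe it out.

9.63 euros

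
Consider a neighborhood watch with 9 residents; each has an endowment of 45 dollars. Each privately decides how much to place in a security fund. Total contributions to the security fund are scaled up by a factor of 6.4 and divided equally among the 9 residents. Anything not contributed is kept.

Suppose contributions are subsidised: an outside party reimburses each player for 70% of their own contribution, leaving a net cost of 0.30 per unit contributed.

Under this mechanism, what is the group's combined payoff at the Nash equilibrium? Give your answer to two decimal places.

2875.50 dollars

The effective private return per unit is now (6.4/9) / 0.30 = 2.3704 > 1, so every player's dominant strategy flips to full contribution.
So the Nash equilibrium is full contribution by all 9; the group earns 9 × (45 × 0.70 + 6.4 × 45) = 2875.50.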